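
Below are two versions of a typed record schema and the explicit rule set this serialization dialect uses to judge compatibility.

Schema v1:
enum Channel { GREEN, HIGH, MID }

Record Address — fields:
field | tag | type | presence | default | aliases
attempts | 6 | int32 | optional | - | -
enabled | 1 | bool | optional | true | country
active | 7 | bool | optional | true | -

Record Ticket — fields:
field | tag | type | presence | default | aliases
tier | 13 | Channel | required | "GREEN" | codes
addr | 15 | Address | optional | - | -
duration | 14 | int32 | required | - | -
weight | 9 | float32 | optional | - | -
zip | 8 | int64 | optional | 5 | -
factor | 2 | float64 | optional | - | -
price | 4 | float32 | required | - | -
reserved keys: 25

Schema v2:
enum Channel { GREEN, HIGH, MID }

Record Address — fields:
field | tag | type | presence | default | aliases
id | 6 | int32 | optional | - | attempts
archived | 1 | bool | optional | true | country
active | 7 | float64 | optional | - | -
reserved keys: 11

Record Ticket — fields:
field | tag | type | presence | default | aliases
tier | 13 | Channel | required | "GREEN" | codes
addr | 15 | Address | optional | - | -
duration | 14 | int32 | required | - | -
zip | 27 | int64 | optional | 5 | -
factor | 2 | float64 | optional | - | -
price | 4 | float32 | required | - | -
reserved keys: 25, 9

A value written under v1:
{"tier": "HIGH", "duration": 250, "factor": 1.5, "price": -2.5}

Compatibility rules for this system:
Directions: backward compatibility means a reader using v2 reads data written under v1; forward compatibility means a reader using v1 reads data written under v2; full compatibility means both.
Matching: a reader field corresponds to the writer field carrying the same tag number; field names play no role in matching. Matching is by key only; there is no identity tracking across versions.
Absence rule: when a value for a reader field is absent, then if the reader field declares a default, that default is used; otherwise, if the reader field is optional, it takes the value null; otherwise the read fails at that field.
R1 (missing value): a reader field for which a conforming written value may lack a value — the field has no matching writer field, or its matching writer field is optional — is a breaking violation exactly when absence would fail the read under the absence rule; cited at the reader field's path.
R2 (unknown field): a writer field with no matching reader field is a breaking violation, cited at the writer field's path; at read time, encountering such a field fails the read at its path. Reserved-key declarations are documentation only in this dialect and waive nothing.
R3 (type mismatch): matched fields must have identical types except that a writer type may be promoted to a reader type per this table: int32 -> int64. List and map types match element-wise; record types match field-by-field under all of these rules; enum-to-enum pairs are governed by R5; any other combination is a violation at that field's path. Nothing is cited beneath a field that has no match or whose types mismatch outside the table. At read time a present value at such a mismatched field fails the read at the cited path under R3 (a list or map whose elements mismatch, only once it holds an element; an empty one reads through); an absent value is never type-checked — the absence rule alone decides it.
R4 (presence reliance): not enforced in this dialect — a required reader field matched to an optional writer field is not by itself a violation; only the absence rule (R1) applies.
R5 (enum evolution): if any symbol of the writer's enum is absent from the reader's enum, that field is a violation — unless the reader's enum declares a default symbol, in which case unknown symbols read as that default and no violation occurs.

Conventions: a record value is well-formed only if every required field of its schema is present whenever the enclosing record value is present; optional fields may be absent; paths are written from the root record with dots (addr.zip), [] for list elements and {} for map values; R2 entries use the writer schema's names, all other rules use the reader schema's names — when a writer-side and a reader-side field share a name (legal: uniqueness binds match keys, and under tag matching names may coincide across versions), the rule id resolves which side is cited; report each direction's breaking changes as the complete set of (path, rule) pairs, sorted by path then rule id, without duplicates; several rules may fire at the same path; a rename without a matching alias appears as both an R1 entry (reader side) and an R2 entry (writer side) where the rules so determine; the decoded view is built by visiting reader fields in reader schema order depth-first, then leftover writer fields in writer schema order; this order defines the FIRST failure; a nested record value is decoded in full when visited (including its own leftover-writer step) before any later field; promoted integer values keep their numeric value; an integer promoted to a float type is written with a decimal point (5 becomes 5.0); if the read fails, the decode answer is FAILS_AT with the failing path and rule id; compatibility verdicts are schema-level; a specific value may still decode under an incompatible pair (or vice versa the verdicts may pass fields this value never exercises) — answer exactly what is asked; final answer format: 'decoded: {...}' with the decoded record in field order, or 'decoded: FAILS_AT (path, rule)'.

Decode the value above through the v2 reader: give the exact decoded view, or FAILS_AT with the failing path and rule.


in Ticket below, arrows point writer -> reader
migrating the Ticket value to v2:
  tier := "HIGH"
  addr := null (not supplied -> null)
  duration := 250
  zip := 5 (no value, default fills)
  factor := 1.5
  price := -2.5
  => decoded: {"tier": "HIGH", "addr": null, "duration": 250, "zip": 5, "factor": 1.5, "price": -2.5}
checking off the Ticket differences that do not matter here:
  field active in record Address: type bool changed to float64 (its default is dropped) -> a verdict-level change on Ticket — the shown value reads the same
  field zip in record Ticket: tag 8 changed to 27 -> a verdict-level change on Ticket — the shown value reads the same
  renamed field attempts to id in record Address (alias attempts declared on the renamed field) -> no rule fires on it and the decoded Ticket view is identical with or without it
  renamed field enabled to archived in record Address -> no rule fires on it and the decoded Ticket view is identical with or without it

decoded: {"tier": "HIGH", "addr": null, "duration": 250, "zip": 5, "factor": 1.5, "price": -2.5}


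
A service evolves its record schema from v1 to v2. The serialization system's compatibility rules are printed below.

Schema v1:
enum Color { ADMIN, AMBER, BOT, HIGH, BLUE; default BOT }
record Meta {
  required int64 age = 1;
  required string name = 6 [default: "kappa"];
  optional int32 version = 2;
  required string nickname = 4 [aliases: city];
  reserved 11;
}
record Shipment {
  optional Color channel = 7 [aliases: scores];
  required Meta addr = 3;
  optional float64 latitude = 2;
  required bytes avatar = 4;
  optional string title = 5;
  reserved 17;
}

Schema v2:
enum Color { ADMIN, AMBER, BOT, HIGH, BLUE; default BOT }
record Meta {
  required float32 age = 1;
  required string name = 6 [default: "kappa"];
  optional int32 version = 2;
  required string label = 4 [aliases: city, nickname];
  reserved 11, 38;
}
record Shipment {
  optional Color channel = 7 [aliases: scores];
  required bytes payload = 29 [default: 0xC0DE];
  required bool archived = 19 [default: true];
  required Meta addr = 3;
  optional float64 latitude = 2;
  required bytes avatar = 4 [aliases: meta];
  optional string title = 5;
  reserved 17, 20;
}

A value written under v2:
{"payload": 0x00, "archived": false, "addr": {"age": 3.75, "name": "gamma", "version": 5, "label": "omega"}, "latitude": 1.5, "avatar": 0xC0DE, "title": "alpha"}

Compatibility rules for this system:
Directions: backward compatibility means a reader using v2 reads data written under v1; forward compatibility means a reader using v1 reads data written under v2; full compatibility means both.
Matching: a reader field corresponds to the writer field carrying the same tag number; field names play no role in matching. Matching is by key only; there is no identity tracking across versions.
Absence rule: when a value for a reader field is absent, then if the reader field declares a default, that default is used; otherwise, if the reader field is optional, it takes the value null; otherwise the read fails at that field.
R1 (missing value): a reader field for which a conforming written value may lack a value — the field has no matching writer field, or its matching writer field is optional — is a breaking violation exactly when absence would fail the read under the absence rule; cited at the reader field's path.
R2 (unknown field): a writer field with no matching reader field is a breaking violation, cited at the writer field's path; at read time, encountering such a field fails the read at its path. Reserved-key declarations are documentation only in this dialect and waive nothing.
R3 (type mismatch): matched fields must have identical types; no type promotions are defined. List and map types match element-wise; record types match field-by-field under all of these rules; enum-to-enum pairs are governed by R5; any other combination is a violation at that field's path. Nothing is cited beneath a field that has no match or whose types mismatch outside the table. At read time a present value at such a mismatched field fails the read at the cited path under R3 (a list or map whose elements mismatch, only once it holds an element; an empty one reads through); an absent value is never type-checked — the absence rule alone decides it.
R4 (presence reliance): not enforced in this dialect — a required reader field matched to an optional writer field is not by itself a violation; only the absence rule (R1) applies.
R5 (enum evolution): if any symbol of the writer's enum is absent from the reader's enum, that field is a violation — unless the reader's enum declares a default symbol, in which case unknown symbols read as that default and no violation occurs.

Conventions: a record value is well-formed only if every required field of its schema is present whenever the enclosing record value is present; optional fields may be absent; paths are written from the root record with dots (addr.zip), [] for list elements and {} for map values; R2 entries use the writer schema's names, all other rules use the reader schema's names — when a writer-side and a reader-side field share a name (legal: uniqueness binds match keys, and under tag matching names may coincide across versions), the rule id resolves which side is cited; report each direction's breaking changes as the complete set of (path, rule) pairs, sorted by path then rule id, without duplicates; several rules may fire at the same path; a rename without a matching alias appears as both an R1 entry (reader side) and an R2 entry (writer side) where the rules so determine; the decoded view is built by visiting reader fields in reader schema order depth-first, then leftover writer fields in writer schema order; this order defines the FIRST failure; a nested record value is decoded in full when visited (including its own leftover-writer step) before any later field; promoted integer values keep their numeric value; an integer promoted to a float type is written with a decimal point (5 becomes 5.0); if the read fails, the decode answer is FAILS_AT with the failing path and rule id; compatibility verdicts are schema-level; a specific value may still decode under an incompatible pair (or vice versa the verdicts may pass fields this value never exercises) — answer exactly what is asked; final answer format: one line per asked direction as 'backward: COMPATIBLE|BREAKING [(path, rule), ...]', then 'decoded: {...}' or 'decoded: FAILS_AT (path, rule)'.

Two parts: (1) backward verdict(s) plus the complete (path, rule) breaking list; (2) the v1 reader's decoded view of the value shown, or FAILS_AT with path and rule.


arrows below run writer -> reader for Shipment
backward analysis of Shipment with v2 as reader and v1 as writer:
  writer optional, Color -> Color: reader channel maps from writer channel
  payload: no writer match
  archived: no writer match
  writer required, Meta -> Meta: reader addr maps from writer addr
  writer optional, float64 -> float64: reader latitude maps from writer latitude
  writer required, bytes -> bytes: reader avatar maps from writer avatar
  writer optional, string -> string: reader title maps from writer title
  writer required, int64 -> float32: reader addr.age maps from writer addr.age
  writer required, string -> string: reader addr.name maps from writer addr.name
  writer optional, int32 -> int32: reader addr.version maps from writer addr.version
  writer required, string -> string: reader addr.label maps from writer addr.nickname
  rule R3 violated at addr.age
  => backward verdict for Shipment: BREAKING, 1 violation(s)
decoding the Shipment value with the v1 reader:
  channel := null (not supplied -> null)
  read fails at addr.age under R3
  => FAILS_AT (addr.age, R3)
ruling out the remaining Shipment differences:
  renamed field nickname to label in record Meta (alias nickname declared on the renamed field) -> inert for the asked Shipment verdict: nothing fires
  added field payload to record Shipment: required bytes, tag 29, default 0xC0DE (in v2 it sits immediately before addr) -> its effect on Shipment is confined to the forward direction, not asked
  added field archived to record Shipment: required bool, tag 19, default true (in v2 it sits immediately before addr) -> its effect on Shipment is confined to the forward direction, not asked

backward: BREAKING [(addr.age, R3)]; decoded: FAILS_AT (addr.age, R3)


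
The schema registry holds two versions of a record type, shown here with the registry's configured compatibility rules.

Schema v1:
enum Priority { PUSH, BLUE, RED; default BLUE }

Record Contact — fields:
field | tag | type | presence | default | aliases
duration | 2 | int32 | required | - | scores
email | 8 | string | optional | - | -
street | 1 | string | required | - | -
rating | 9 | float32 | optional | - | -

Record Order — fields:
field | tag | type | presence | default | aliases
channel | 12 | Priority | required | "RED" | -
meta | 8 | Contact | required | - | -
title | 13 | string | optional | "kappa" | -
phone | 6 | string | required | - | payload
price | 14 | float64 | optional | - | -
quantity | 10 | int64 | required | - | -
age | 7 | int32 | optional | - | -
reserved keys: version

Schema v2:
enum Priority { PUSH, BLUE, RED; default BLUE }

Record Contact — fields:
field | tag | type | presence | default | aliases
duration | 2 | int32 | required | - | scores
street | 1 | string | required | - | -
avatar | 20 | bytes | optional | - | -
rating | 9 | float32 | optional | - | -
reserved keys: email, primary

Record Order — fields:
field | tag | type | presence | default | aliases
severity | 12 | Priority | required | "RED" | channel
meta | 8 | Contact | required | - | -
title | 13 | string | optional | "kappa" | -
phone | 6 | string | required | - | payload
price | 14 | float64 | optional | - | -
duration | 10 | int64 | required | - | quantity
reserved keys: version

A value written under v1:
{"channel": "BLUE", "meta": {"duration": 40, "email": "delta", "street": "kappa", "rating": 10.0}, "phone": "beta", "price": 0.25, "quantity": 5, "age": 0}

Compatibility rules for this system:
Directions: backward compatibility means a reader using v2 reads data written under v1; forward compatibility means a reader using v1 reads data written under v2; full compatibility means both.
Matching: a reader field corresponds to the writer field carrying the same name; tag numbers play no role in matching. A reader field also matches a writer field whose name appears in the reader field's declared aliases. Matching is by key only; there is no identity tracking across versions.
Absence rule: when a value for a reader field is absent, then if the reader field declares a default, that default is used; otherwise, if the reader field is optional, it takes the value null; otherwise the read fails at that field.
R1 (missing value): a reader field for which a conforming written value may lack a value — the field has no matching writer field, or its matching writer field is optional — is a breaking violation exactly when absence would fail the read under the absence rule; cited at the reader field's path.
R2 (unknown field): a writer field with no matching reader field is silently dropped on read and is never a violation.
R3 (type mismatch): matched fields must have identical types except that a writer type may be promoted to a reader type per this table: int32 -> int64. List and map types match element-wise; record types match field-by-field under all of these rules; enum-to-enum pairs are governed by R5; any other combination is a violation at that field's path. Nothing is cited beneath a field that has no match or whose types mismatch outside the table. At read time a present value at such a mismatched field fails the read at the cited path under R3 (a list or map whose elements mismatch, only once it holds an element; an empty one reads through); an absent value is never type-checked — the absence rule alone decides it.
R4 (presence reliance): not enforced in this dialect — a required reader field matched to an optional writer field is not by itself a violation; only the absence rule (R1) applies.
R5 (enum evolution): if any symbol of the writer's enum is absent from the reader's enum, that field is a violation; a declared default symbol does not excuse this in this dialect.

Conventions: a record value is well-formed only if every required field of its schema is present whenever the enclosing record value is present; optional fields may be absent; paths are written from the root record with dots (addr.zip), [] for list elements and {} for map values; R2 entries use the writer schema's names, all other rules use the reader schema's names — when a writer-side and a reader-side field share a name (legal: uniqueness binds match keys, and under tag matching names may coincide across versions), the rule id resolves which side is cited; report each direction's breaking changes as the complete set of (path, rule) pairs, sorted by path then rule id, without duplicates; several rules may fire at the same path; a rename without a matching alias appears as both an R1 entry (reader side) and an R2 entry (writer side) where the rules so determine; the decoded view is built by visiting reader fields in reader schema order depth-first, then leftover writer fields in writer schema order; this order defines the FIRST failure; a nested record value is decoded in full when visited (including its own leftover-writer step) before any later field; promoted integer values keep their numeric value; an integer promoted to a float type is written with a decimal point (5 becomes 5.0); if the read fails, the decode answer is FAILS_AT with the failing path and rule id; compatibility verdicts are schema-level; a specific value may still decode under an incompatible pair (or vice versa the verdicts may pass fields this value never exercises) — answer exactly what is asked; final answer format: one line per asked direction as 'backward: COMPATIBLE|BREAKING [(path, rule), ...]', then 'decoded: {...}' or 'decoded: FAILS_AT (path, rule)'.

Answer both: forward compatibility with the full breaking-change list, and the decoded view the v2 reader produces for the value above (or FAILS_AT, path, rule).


the writer's type comes first in each Order pair
forward on Order — v1 reading data written by v2:
  channel: no writer-side match
  meta: paired with writer meta (Contact -> Contact; writer required)
  title: paired with writer title (string -> string; writer optional)
  phone: paired with writer phone (string -> string; writer required)
  price: paired with writer price (float64 -> float64; writer optional)
  quantity: no writer-side match
  age: no writer-side match
  writer severity: unknown to reader
  writer duration: unknown to reader
  meta.duration: paired with writer meta.duration (int32 -> int32; writer required)
  meta.email: no writer-side match
  meta.street: paired with writer meta.street (string -> string; writer required)
  meta.rating: paired with writer meta.rating (float32 -> float32; writer optional)
  writer meta.avatar: unknown to reader
  R1 fires at quantity
  => forward verdict for Order: BREAKING, 1 violation(s)
decode walk for Order under reader schema v2:
  severity := "BLUE" (from writer channel)
  meta.duration := 40
  meta.street := "kappa"
  meta.avatar := null (not supplied -> null)
  meta.rating := 10.0
  writer meta.email: unmatched, discarded
  title := "kappa" (no value, default fills)
  phone := "beta"
  price := 0.25
  duration := 5 (from writer quantity)
  writer age: unmatched, discarded
  => decoded: {"severity": "BLUE", "meta": {"duration": 40, "street": "kappa", "avatar": null, "rating": 10.0}, "title": "kappa", "phone": "beta", "price": 0.25, "duration": 5}

forward: BREAKING [(quantity, R1)]; decoded: {"severity": "BLUE", "meta": {"duration": 40, "street": "kappa", "avatar": null, "rating": 10.0}, "title": "kappa", "phone": "beta", "price": 0.25, "duration": 5}


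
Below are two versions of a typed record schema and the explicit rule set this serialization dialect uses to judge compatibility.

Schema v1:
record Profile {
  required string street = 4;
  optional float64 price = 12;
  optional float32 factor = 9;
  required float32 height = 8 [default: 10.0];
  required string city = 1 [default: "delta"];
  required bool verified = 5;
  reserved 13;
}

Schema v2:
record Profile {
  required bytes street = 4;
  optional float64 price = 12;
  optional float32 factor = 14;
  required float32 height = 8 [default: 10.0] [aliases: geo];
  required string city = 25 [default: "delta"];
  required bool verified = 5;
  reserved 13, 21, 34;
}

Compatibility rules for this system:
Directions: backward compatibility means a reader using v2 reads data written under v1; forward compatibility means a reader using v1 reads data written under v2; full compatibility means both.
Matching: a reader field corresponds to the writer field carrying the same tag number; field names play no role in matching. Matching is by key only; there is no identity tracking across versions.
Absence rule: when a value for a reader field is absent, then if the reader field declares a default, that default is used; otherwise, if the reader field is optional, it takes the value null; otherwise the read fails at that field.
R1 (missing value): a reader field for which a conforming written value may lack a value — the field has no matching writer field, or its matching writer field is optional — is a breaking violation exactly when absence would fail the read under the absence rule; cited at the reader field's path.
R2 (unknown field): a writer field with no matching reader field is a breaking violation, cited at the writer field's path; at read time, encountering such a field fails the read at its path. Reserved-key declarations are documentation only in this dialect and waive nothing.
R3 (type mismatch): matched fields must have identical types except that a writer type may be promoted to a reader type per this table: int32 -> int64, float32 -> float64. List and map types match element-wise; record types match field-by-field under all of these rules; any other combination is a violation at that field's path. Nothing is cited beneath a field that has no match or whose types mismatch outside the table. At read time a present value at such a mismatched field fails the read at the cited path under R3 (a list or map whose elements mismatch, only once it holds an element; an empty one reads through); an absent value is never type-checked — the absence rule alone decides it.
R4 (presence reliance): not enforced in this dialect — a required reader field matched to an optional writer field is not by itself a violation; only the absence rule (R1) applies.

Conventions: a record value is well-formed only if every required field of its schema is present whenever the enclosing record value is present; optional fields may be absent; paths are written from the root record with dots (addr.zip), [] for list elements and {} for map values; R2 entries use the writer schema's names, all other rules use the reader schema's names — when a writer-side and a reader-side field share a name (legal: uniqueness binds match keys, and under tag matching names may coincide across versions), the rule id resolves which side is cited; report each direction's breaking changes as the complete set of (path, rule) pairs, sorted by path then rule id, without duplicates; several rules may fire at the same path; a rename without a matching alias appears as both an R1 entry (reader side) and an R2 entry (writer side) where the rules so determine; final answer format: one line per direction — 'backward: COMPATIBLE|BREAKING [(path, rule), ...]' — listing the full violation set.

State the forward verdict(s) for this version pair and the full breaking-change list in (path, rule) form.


forward: BREAKING [(city, R2), (factor, R2), (street, R3)]

arrows below run writer -> reader for Profile
forward analysis of Profile with v1 as reader and v2 as writer:
  street: bytes -> string, writer required; from street
  price: float64 -> float64, writer optional; from price
  factor has no writer counterpart
  height: float32 -> float32, writer required; from height
  city has no writer counterpart
  verified: bool -> bool, writer required; from verified
  writer factor: unknown to reader
  writer city: unknown to reader
  breaking: (city, R2)
  breaking: (factor, R2)
  breaking: (street, R3)
  => forward: BREAKING (3)


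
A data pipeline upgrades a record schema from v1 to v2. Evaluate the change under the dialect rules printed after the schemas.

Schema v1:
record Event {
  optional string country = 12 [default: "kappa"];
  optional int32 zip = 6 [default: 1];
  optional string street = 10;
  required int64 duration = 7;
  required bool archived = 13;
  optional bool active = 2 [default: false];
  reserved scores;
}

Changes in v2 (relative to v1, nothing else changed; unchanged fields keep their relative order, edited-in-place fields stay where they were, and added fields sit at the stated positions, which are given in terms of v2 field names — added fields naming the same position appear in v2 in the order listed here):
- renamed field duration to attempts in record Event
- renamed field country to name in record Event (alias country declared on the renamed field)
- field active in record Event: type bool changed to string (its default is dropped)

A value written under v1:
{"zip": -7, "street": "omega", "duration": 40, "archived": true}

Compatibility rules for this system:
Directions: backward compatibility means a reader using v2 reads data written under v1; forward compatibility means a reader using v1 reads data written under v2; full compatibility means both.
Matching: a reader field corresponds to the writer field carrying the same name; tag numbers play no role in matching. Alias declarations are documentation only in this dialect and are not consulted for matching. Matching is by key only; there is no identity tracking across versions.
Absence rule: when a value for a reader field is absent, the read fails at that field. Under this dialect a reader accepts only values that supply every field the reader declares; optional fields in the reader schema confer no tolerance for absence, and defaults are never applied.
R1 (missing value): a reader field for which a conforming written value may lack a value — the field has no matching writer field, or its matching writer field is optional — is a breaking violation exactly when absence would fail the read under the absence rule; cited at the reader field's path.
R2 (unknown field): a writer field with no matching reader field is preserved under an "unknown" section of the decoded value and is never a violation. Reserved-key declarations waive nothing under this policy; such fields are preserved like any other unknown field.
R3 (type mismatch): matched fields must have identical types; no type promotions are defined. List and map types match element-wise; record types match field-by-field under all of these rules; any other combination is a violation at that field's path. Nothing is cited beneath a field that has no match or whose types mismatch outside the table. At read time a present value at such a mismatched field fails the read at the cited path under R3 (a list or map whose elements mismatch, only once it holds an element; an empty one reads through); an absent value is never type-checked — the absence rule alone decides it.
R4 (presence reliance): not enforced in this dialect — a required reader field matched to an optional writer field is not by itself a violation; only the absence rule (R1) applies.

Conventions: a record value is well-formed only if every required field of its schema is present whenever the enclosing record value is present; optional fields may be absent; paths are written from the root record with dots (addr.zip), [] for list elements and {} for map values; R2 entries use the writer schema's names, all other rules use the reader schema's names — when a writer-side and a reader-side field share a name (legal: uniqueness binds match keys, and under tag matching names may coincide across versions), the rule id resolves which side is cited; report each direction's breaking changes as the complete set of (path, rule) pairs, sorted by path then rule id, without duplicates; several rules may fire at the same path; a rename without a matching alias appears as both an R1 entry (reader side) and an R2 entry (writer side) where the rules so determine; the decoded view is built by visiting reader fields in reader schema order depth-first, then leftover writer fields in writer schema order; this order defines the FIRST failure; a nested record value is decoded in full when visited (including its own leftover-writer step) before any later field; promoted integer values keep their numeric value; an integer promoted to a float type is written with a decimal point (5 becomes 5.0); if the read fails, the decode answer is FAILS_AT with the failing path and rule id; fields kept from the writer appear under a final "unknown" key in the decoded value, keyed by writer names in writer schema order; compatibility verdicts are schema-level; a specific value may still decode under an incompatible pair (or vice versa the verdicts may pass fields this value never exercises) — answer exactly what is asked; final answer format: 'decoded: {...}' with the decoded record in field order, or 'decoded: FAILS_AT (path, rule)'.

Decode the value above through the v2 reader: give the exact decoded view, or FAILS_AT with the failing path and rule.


decoded: FAILS_AT (name, R1)

arrows below run writer -> reader for Event
migrating the Event value to v2:
  read fails at name under R1 (no fill)
  => FAILS_AT (name, R1)
checking off the Event differences that do not matter here:
  renamed field duration to attempts in record Event -> schema-level compatibility only; this Event value's decode is unchanged
  field active in record Event: type bool changed to string (its default is dropped) -> schema-level compatibility only; this Event value's decode is unchanged


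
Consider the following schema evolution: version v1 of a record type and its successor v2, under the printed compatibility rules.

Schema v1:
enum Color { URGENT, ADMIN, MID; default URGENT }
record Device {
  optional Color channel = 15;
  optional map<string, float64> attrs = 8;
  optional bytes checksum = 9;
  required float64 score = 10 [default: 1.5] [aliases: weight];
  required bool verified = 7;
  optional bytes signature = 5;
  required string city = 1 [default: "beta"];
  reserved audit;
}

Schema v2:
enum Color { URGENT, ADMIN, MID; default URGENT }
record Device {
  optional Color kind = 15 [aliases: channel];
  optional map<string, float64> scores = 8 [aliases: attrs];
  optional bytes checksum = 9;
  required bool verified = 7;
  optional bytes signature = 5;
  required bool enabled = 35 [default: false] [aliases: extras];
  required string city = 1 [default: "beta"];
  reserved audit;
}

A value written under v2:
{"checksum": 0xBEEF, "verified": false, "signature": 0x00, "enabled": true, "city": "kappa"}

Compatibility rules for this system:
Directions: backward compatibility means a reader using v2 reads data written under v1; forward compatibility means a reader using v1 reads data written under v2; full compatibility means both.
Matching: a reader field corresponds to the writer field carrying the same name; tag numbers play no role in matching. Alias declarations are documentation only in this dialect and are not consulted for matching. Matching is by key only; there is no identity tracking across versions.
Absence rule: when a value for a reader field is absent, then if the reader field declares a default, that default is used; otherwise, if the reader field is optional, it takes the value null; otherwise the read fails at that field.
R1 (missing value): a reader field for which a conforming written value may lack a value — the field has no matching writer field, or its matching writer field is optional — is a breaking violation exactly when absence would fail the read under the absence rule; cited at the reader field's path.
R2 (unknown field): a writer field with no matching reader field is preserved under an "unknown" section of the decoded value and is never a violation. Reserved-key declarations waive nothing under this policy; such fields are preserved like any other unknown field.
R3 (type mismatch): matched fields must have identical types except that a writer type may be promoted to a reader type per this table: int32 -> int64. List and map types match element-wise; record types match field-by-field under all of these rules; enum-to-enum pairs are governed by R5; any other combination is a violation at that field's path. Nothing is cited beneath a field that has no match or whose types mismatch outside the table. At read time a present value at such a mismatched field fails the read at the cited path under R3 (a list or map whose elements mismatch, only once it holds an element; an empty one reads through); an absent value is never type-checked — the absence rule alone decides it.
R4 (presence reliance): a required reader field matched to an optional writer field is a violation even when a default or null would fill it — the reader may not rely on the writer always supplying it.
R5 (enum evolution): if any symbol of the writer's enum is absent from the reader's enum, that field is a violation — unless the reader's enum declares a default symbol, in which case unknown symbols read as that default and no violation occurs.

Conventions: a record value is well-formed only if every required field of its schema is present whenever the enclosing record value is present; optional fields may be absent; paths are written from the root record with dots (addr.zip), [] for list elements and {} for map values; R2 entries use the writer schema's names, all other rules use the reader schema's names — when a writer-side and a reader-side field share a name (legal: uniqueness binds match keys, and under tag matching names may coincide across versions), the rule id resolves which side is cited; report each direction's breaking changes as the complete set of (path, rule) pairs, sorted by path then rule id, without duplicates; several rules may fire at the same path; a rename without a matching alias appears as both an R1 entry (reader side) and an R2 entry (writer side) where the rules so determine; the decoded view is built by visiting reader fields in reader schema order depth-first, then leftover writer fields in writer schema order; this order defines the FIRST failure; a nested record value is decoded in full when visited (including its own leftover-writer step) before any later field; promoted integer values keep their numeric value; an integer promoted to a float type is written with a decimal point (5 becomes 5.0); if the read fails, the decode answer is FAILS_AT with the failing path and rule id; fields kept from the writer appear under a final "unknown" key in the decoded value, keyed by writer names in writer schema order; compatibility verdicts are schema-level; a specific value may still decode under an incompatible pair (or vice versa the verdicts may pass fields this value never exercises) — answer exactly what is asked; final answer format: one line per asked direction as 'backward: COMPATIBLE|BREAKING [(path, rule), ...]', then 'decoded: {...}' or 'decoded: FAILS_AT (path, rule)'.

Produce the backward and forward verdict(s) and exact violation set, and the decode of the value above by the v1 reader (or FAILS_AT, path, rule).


backward: COMPATIBLE []; forward: COMPATIBLE []; decoded: {"channel": null, "attrs": null, "checksum": 0xBEEF, "score": 1.5, "verified": false, "signature": 0x00, "city": "kappa", "unknown": {"enabled": true}}

each type pair in Device: writer, then reader
backward on Device — v2 reading data written by v1:
  kind has no writer counterpart
  scores has no writer counterpart
  writer optional, bytes -> bytes: reader checksum maps from writer checksum
  writer required, bool -> bool: reader verified maps from writer verified
  writer optional, bytes -> bytes: reader signature maps from writer signature
  enabled has no writer counterpart
  writer required, string -> string: reader city maps from writer city
  writer channel: unknown to reader
  writer attrs: unknown to reader
  writer score: unknown to reader
  => no violations; backward on Device: COMPATIBLE
forward on Device — v1 reading data written by v2:
  channel has no writer counterpart
  attrs has no writer counterpart
  writer optional, bytes -> bytes: reader checksum maps from writer checksum
  score has no writer counterpart
  writer required, bool -> bool: reader verified maps from writer verified
  writer optional, bytes -> bytes: reader signature maps from writer signature
  writer required, string -> string: reader city maps from writer city
  writer kind: unknown to reader
  writer scores: unknown to reader
  writer enabled: unknown to reader
  => no violations; forward on Device: COMPATIBLE
decode (reader v1):
  channel := null (not supplied -> null)
  attrs := null (not supplied -> null)
  checksum := 0xBEEF
  score := 1.5 (no value, default fills)
  verified := false
  signature := 0x00
  city := "kappa"
  writer enabled: kept under "unknown"
  => decoded: {"channel": null, "attrs": null, "checksum": 0xBEEF, "score": 1.5, "verified": false, "signature": 0x00, "city": "kappa", "unknown": {"enabled": true}}


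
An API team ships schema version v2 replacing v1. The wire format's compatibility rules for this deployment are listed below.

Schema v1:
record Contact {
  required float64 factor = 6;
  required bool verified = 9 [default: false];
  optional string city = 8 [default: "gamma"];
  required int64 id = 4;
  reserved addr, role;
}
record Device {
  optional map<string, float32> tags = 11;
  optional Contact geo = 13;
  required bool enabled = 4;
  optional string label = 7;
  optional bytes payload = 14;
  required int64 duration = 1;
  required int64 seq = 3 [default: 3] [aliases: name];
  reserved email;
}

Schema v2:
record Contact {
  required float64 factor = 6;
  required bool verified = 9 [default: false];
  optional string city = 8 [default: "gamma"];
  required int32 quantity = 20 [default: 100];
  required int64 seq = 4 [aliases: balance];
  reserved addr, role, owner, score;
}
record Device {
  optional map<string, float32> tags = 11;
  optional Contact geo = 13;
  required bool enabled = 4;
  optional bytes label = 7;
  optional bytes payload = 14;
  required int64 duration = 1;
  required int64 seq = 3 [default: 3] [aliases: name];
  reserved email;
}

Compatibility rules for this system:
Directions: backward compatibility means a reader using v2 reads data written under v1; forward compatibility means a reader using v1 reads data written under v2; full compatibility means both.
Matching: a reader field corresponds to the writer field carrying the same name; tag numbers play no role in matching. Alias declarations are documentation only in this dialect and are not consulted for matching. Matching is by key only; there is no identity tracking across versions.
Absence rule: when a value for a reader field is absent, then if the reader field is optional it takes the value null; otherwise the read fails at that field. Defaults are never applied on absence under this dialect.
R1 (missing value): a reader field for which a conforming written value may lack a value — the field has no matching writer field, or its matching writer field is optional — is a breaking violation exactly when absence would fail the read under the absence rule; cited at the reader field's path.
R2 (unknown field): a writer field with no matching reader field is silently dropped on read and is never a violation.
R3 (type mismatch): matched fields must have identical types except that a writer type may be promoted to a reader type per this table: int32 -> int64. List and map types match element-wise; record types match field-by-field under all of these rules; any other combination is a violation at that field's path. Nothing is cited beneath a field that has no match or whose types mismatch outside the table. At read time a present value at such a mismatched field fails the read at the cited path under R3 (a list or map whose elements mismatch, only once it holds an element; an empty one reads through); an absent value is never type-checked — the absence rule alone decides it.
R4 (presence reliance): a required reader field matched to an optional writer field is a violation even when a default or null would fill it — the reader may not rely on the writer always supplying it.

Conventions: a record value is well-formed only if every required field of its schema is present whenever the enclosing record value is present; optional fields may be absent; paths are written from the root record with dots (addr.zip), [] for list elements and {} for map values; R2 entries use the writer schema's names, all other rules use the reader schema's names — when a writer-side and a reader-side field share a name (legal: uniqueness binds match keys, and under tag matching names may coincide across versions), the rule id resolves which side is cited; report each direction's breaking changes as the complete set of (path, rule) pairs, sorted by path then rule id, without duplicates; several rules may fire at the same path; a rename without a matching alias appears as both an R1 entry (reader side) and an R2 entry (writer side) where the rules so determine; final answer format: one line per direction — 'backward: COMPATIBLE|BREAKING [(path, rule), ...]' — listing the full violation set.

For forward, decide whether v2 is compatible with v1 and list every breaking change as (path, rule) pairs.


forward: BREAKING [(geo.id, R1), (label, R3)]

each type pair in Device: writer, then reader
forward pass over Device, reader schema v1, writer schema v2:
  map<string, float32> -> map<string, float32>, writer optional: tags aligns to tags
  Contact -> Contact, writer optional: geo aligns to geo
  bool -> bool, writer required: enabled aligns to enabled
  bytes -> string, writer optional: label aligns to label
  bytes -> bytes, writer optional: payload aligns to payload
  int64 -> int64, writer required: duration aligns to duration
  int64 -> int64, writer required: seq aligns to seq
  float64 -> float64, writer required: geo.factor aligns to geo.factor
  bool -> bool, writer required: geo.verified aligns to geo.verified
  string -> string, writer optional: geo.city aligns to geo.city
  geo.id: no writer match
  leftover writer field: geo.quantity
  leftover writer field: geo.seq
  violation R1 at geo.id
  violation R3 at label
  => forward: BREAKING (2)
diffs on Device not affecting the asked answer:
  added field quantity to record Contact: required int32, tag 20, default 100 (in v2 it sits immediately before seq) -> matters only for Device's backward compatibility — outside the asked direction
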